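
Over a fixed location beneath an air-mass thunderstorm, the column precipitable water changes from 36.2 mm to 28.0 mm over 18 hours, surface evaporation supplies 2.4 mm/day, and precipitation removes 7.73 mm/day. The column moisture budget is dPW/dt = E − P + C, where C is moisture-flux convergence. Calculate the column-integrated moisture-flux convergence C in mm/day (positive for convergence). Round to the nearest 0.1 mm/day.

dPW/dt = (28.0 − 36.2) mm / (18/24 day) = -10.933 mm/day.
C = dPW/dt − E + P = (-10.933) − 2.4 + 7.73 = -5.6 mm/day.

C ≈ -5.6 mm/day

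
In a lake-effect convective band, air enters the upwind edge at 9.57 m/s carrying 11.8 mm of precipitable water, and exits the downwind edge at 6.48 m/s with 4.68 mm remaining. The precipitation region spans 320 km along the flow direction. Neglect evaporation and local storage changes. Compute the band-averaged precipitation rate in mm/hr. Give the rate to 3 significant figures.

Column moisture flux per unit crosswind length is F = V × PW.
Inflow: F_in = 9.57 × 11.8 = 112.926 mm·m/s
Outflow: F_out = 6.48 × 4.68 = 30.3264 mm·m/s
Steady-state rate R = (F_in − F_out)/L = (112.926 − 30.3264) / 320000 m = 2.581e-04 mm/s.
R = 2.581e-04 × 3600 = 0.929 mm/hr.

R ≈ 0.929 mm/hr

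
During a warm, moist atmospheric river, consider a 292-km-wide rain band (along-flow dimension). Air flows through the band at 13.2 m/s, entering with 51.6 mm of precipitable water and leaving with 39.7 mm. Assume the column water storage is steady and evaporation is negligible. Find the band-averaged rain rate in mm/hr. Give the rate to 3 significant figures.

Column moisture flux per unit crosswind length is F = V × PW.
Inflow: F_in = 13.2 × 51.6 = 681.12 mm·m/s
Outflow: F_out = 13.2 × 39.7 = 524.04 mm·m/s
Steady-state rate R = (F_in − F_out)/L = (681.12 − 524.04) / 292000 m = 5.379e-04 mm/s.
R = 5.379e-04 × 3600 = 1.94 mm/hr.

R ≈ 1.94 mm/hr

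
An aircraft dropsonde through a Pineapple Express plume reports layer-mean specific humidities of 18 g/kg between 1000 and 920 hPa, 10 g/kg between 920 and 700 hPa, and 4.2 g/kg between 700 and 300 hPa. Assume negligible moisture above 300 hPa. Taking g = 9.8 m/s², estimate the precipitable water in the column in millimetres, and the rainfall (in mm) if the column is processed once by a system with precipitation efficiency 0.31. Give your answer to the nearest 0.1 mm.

PW ≈ 54.3 mm; rainfall ≈ 16.8 mm

Precipitable water is the column-integrated vapour mass per unit area: PW = (1/g) Σ q̄ Δp, with q in kg/kg and Δp in Pa (1 kg/m² of water = 1 mm).
Layer 1000–920 hPa: Δp = 80 hPa = 8000 Pa, q̄ = 0.018 kg/kg → 0.018 × 8000 / 9.8 = 14.69 mm
Layer 920–700 hPa: Δp = 220 hPa = 22000 Pa, q̄ = 0.01 kg/kg → 0.01 × 22000 / 9.8 = 22.45 mm
Layer 700–300 hPa: Δp = 400 hPa = 40000 Pa, q̄ = 0.0042 kg/kg → 0.0042 × 40000 / 9.8 = 17.14 mm
PW = 14.69 + 22.45 + 17.14 = 54.28 ≈ 54.3 mm.
Rainfall = ε × PW = 0.31 × 54.3 = 16.8 mm.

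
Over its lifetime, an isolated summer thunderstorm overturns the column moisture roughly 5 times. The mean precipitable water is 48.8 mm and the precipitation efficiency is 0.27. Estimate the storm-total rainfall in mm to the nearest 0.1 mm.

rainfall ≈ 65.9 mm

Each cycle deposits ε × PW = 0.27 × 48.8 = 13.176 mm.
Over 5 cycles: 5 × 13.176 = 65.9 mm.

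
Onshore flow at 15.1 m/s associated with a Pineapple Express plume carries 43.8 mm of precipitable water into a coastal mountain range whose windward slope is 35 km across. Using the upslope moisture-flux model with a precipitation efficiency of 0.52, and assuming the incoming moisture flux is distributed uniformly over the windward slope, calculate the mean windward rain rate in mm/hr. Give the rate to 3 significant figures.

R ≈ 35.4 mm/hr

Incoming column moisture flux per unit ridge length: F = V × PW = 15.1 × 43.8 = 661.38 mm·m/s.
Spread over the 35 km slope with efficiency ε = 0.52: R = ε·F/W = 0.52 × 661.38 / 35000 m = 9.826e-03 mm/s.
R = 9.826e-03 × 3600 = 35.4 mm/hr.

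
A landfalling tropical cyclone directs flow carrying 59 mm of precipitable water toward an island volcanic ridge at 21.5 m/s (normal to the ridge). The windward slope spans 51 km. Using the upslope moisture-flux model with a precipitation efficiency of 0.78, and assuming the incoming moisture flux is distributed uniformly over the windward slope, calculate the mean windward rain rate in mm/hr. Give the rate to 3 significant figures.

Incoming column moisture flux per unit ridge length: F = V × PW = 21.5 × 59 = 1268.5 mm·m/s.
Spread over the 51 km slope with efficiency ε = 0.78: R = ε·F/W = 0.78 × 1268.5 / 51000 m = 1.940e-02 mm/s.
R = 1.940e-02 × 3600 = 69.8 mm/hr.

R ≈ 69.8 mm/hr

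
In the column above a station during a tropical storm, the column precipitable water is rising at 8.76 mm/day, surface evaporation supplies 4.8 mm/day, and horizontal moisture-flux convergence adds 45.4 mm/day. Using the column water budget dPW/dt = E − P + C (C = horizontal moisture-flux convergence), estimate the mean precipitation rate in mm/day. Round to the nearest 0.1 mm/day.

P ≈ 41.4 mm/day

dPW/dt = +8.76 mm/day.
P = E + C − dPW/dt = 4.8 + (45.4) − (+8.76) = 41.4 mm/day.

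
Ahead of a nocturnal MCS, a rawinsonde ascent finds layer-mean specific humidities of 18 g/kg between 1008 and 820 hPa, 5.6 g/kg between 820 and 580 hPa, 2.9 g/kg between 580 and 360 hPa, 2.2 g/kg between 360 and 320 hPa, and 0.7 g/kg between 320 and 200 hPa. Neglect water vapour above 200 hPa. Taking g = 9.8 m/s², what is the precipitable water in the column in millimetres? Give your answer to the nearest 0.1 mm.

Precipitable water is the column-integrated vapour mass per unit area: PW = (1/g) Σ q̄ Δp, with q in kg/kg and Δp in Pa (1 kg/m² of water = 1 mm).
Layer 1008–820 hPa: Δp = 188 hPa = 18800 Pa, q̄ = 0.018 kg/kg → 0.018 × 18800 / 9.8 = 34.53 mm
Layer 820–580 hPa: Δp = 240 hPa = 24000 Pa, q̄ = 0.0056 kg/kg → 0.0056 × 24000 / 9.8 = 13.71 mm
Layer 580–360 hPa: Δp = 220 hPa = 22000 Pa, q̄ = 0.0029 kg/kg → 0.0029 × 22000 / 9.8 = 6.51 mm
Layer 360–320 hPa: Δp = 40 hPa = 4000 Pa, q̄ = 0.0022 kg/kg → 0.0022 × 4000 / 9.8 = 0.90 mm
Layer 320–200 hPa: Δp = 120 hPa = 12000 Pa, q̄ = 0.0007 kg/kg → 0.0007 × 12000 / 9.8 = 0.86 mm
PW = 34.53 + 13.71 + 6.51 + 0.90 + 0.86 = 56.51 ≈ 56.5 mm.

PW ≈ 56.5 mm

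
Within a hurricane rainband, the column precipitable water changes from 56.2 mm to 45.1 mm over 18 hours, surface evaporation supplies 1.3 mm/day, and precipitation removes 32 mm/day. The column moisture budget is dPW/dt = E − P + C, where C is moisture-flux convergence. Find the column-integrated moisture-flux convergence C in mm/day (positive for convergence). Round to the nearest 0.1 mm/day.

C ≈ 15.9 mm/day

dPW/dt = (45.1 − 56.2) mm / (18/24 day) = -14.800 mm/day.
C = dPW/dt − E + P = (-14.800) − 1.3 + 32 = 15.9 mm/day.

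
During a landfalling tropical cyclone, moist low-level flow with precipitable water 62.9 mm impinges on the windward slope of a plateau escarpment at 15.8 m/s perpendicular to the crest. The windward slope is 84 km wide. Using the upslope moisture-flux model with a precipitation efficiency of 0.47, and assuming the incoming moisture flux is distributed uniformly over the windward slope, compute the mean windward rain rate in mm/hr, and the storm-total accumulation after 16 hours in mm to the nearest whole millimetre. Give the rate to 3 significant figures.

R ≈ 20.0 mm/hr; total ≈ 320 mm

Incoming column moisture flux per unit ridge length: F = V × PW = 15.8 × 62.9 = 993.82 mm·m/s.
Spread over the 84 km slope with efficiency ε = 0.47: R = ε·F/W = 0.47 × 993.82 / 84000 m = 5.561e-03 mm/s.
R = 5.561e-03 × 3600 = 20.0 mm/hr.
Over 16 h: total = 20.0 × 16 = 320 mm.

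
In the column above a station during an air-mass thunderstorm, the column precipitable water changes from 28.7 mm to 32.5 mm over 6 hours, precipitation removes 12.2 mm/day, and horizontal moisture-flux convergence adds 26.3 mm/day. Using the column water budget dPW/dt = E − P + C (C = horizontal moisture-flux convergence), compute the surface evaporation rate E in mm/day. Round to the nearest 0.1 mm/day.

E ≈ 1.1 mm/day

dPW/dt = (32.5 − 28.7) mm / (6/24 day) = +15.200 mm/day.
E = dPW/dt + P − C = (+15.200) + 12.2 − (26.3) = 1.1 mm/day.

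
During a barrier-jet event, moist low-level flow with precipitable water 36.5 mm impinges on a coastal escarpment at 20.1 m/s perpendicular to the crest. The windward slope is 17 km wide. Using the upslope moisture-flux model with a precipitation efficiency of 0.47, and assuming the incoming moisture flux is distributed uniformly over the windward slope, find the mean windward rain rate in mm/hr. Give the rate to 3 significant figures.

R ≈ 73.0 mm/hr

Incoming column moisture flux per unit ridge length: F = V × PW = 20.1 × 36.5 = 733.65 mm·m/s.
Spread over the 17 km slope with efficiency ε = 0.47: R = ε·F/W = 0.47 × 733.65 / 17000 m = 2.028e-02 mm/s.
R = 2.028e-02 × 3600 = 73.0 mm/hr.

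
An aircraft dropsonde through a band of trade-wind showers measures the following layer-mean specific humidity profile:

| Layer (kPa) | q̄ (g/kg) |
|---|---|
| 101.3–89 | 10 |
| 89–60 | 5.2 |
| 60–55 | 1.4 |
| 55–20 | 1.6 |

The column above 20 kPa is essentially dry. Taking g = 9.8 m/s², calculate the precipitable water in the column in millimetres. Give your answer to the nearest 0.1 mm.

Precipitable water is the column-integrated vapour mass per unit area: PW = (1/g) Σ q̄ Δp, with q in kg/kg and Δp in Pa (1 kg/m² of water = 1 mm).
Layer 101.3–89 kPa: Δp = 123 hPa = 12300 Pa, q̄ = 0.01 kg/kg → 0.01 × 12300 / 9.8 = 12.55 mm
Layer 89–60 kPa: Δp = 290 hPa = 29000 Pa, q̄ = 0.0052 kg/kg → 0.0052 × 29000 / 9.8 = 15.39 mm
Layer 60–55 kPa: Δp = 50 hPa = 5000 Pa, q̄ = 0.0014 kg/kg → 0.0014 × 5000 / 9.8 = 0.71 mm
Layer 55–20 kPa: Δp = 350 hPa = 35000 Pa, q̄ = 0.0016 kg/kg → 0.0016 × 35000 / 9.8 = 5.71 mm
PW = 12.55 + 15.39 + 0.71 + 5.71 = 34.36 ≈ 34.4 mm.

PW ≈ 34.4 mm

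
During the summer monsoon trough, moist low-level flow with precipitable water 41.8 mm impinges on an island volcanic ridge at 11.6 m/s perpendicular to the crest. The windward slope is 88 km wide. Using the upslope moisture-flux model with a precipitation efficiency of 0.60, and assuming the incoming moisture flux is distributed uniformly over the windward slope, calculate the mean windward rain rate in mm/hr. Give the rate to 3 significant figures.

R ≈ 11.9 mm/hr

Incoming column moisture flux per unit ridge length: F = V × PW = 11.6 × 41.8 = 484.88 mm·m/s.
Spread over the 88 km slope with efficiency ε = 0.60: R = ε·F/W = 0.60 × 484.88 / 88000 m = 3.306e-03 mm/s.
R = 3.306e-03 × 3600 = 11.9 mm/hr.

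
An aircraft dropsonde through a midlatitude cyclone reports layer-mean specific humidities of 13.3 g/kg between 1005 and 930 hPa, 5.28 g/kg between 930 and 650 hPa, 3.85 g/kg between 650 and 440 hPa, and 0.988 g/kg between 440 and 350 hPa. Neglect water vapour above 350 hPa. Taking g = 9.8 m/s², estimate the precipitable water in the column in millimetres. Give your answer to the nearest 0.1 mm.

PW ≈ 34.4 mm

Precipitable water is the column-integrated vapour mass per unit area: PW = (1/g) Σ q̄ Δp, with q in kg/kg and Δp in Pa (1 kg/m² of water = 1 mm).
Layer 1005–930 hPa: Δp = 75 hPa = 7500 Pa, q̄ = 0.0133 kg/kg → 0.0133 × 7500 / 9.8 = 10.18 mm
Layer 930–650 hPa: Δp = 280 hPa = 28000 Pa, q̄ = 0.00528 kg/kg → 0.00528 × 28000 / 9.8 = 15.09 mm
Layer 650–440 hPa: Δp = 210 hPa = 21000 Pa, q̄ = 0.00385 kg/kg → 0.00385 × 21000 / 9.8 = 8.25 mm
Layer 440–350 hPa: Δp = 90 hPa = 9000 Pa, q̄ = 0.000988 kg/kg → 0.000988 × 9000 / 9.8 = 0.91 mm
PW = 10.18 + 15.09 + 8.25 + 0.91 = 34.43 ≈ 34.4 mm.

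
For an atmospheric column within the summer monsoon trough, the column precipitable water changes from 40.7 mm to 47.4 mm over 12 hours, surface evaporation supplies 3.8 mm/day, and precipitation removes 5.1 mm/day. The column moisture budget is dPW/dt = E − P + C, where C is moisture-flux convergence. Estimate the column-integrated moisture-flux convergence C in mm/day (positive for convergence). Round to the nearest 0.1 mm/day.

dPW/dt = (47.4 − 40.7) mm / (12/24 day) = +13.400 mm/day.
C = dPW/dt − E + P = (+13.400) − 3.8 + 5.1 = 14.7 mm/day.

C ≈ 14.7 mm/day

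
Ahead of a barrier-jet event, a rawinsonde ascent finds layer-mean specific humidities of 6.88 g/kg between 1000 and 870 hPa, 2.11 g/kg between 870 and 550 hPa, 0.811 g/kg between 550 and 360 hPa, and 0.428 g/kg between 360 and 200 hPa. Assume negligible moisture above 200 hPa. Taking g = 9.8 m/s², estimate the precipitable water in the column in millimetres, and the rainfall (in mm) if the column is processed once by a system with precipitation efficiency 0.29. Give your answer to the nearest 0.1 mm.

PW ≈ 18.3 mm; rainfall ≈ 5.3 mm

Precipitable water is the column-integrated vapour mass per unit area: PW = (1/g) Σ q̄ Δp, with q in kg/kg and Δp in Pa (1 kg/m² of water = 1 mm).
Layer 1000–870 hPa: Δp = 130 hPa = 13000 Pa, q̄ = 0.00688 kg/kg → 0.00688 × 13000 / 9.8 = 9.13 mm
Layer 870–550 hPa: Δp = 320 hPa = 32000 Pa, q̄ = 0.00211 kg/kg → 0.00211 × 32000 / 9.8 = 6.89 mm
Layer 550–360 hPa: Δp = 190 hPa = 19000 Pa, q̄ = 0.000811 kg/kg → 0.000811 × 19000 / 9.8 = 1.57 mm
Layer 360–200 hPa: Δp = 160 hPa = 16000 Pa, q̄ = 0.000428 kg/kg → 0.000428 × 16000 / 9.8 = 0.70 mm
PW = 9.13 + 6.89 + 1.57 + 0.70 = 18.29 ≈ 18.3 mm.
Rainfall = ε × PW = 0.29 × 18.3 = 5.3 mm.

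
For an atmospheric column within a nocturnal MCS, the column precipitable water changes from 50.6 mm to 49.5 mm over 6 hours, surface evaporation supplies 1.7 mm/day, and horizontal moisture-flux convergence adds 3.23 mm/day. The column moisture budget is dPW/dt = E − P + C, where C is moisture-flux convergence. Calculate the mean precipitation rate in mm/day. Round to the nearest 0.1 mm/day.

P ≈ 9.3 mm/day

dPW/dt = (49.5 − 50.6) mm / (6/24 day) = -4.400 mm/day.
P = E + C − dPW/dt = 1.7 + (3.23) − (-4.400) = 9.3 mm/day.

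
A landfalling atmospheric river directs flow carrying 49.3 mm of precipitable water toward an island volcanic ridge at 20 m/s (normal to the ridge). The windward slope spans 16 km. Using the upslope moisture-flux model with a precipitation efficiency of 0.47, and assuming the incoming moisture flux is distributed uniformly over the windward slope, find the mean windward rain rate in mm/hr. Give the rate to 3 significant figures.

R ≈ 104 mm/hr

Incoming column moisture flux per unit ridge length: F = V × PW = 20 × 49.3 = 986 mm·m/s.
Spread over the 16 km slope with efficiency ε = 0.47: R = ε·F/W = 0.47 × 986 / 16000 m = 2.896e-02 mm/s.
R = 2.896e-02 × 3600 = 104 mm/hr.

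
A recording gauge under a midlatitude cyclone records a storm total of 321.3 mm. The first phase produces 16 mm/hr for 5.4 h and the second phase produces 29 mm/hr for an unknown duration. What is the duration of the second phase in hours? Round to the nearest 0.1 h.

Known phases: 16 × 5.4 = 86.4 mm.
Remaining depth = 321.3 − 86.4 = 234.9 mm.
Duration = 234.9 / 29 = 8.1 h.

duration ≈ 8.1 h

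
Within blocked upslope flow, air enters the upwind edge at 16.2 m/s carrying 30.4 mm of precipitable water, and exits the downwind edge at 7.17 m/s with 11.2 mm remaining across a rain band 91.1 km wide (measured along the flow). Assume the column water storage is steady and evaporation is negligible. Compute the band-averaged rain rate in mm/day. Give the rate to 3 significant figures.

R ≈ 391 mm/day

Column moisture flux per unit crosswind length is F = V × PW.
Inflow: F_in = 16.2 × 30.4 = 492.48 mm·m/s
Outflow: F_out = 7.17 × 11.2 = 80.304 mm·m/s
Steady-state rate R = (F_in − F_out)/L = (492.48 − 80.304) / 91100 m = 4.524e-03 mm/s.
R = 4.524e-03 × 3600 × 24 = 391 mm/day.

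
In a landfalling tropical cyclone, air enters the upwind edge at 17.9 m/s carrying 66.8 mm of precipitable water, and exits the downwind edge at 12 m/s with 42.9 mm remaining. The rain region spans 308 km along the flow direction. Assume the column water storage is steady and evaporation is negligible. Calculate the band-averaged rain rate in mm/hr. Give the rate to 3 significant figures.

R ≈ 7.96 mm/hr

Column moisture flux per unit crosswind length is F = V × PW.
Inflow: F_in = 17.9 × 66.8 = 1195.72 mm·m/s
Outflow: F_out = 12 × 42.9 = 514.8 mm·m/s
Steady-state rate R = (F_in − F_out)/L = (1195.72 − 514.8) / 308000 m = 2.211e-03 mm/s.
R = 2.211e-03 × 3600 = 7.96 mm/hr.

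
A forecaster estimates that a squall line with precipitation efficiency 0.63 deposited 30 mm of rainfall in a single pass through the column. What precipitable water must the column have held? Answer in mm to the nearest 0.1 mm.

PW = rainfall / ε = 30 / 0.63 = 47.6 mm.

PW ≈ 47.6 mm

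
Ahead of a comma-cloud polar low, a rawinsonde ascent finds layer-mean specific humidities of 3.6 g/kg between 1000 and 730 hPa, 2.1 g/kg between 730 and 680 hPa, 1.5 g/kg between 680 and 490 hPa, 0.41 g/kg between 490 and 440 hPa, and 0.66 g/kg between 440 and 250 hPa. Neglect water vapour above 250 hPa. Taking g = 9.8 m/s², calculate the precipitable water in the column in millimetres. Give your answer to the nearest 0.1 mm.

Precipitable water is the column-integrated vapour mass per unit area: PW = (1/g) Σ q̄ Δp, with q in kg/kg and Δp in Pa (1 kg/m² of water = 1 mm).
Layer 1000–730 hPa: Δp = 270 hPa = 27000 Pa, q̄ = 0.0036 kg/kg → 0.0036 × 27000 / 9.8 = 9.92 mm
Layer 730–680 hPa: Δp = 50 hPa = 5000 Pa, q̄ = 0.0021 kg/kg → 0.0021 × 5000 / 9.8 = 1.07 mm
Layer 680–490 hPa: Δp = 190 hPa = 19000 Pa, q̄ = 0.0015 kg/kg → 0.0015 × 19000 / 9.8 = 2.91 mm
Layer 490–440 hPa: Δp = 50 hPa = 5000 Pa, q̄ = 0.00041 kg/kg → 0.00041 × 5000 / 9.8 = 0.21 mm
Layer 440–250 hPa: Δp = 190 hPa = 19000 Pa, q̄ = 0.00066 kg/kg → 0.00066 × 19000 / 9.8 = 1.28 mm
PW = 9.92 + 1.07 + 2.91 + 0.21 + 1.28 = 15.39 ≈ 15.4 mm.

PW ≈ 15.4 mm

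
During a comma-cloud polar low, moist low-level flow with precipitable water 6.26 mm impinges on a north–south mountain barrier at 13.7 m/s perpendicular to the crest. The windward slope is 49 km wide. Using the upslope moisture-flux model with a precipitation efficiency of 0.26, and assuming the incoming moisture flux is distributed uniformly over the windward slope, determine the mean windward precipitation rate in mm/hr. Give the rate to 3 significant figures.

Incoming column moisture flux per unit ridge length: F = V × PW = 13.7 × 6.26 = 85.762 mm·m/s.
Spread over the 49 km slope with efficiency ε = 0.26: R = ε·F/W = 0.26 × 85.762 / 49000 m = 4.551e-04 mm/s.
R = 4.551e-04 × 3600 = 1.64 mm/hr.

R ≈ 1.64 mm/hr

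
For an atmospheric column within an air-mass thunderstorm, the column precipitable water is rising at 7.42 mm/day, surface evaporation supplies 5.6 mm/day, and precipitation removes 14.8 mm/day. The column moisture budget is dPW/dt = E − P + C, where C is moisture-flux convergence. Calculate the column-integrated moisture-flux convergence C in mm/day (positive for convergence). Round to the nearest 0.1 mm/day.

C ≈ 16.6 mm/day

dPW/dt = +7.42 mm/day.
C = dPW/dt − E + P = (+7.42) − 5.6 + 14.8 = 16.6 mm/day.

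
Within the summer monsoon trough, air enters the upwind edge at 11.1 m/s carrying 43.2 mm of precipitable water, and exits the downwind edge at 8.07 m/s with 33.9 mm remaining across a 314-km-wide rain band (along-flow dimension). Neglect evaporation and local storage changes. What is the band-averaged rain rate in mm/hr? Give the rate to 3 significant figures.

Column moisture flux per unit crosswind length is F = V × PW.
Inflow: F_in = 11.1 × 43.2 = 479.52 mm·m/s
Outflow: F_out = 8.07 × 33.9 = 273.573 mm·m/s
Steady-state rate R = (F_in − F_out)/L = (479.52 − 273.573) / 314000 m = 6.559e-04 mm/s.
R = 6.559e-04 × 3600 = 2.36 mm/hr.

R ≈ 2.36 mm/hr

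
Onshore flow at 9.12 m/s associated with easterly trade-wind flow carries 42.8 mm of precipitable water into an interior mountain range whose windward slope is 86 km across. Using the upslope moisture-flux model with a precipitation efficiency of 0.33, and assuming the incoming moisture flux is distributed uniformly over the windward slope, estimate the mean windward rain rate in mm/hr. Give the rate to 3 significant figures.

R ≈ 5.39 mm/hr

Incoming column moisture flux per unit ridge length: F = V × PW = 9.12 × 42.8 = 390.336 mm·m/s.
Spread over the 86 km slope with efficiency ε = 0.33: R = ε·F/W = 0.33 × 390.336 / 86000 m = 1.498e-03 mm/s.
R = 1.498e-03 × 3600 = 5.39 mm/hr.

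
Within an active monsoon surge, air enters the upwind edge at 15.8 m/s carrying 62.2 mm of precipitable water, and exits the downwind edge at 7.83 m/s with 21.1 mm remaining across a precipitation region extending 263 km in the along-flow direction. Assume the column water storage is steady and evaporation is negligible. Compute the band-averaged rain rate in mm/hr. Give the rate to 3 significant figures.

R ≈ 11.2 mm/hr

Column moisture flux per unit crosswind length is F = V × PW.
Inflow: F_in = 15.8 × 62.2 = 982.76 mm·m/s
Outflow: F_out = 7.83 × 21.1 = 165.213 mm·m/s
Steady-state rate R = (F_in − F_out)/L = (982.76 − 165.213) / 263000 m = 3.109e-03 mm/s.
R = 3.109e-03 × 3600 = 11.2 mm/hr.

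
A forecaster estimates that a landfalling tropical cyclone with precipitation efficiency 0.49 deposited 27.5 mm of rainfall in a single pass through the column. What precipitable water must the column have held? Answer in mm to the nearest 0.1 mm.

PW ≈ 56.1 mm

PW = rainfall / ε = 27.5 / 0.49 = 56.1 mm.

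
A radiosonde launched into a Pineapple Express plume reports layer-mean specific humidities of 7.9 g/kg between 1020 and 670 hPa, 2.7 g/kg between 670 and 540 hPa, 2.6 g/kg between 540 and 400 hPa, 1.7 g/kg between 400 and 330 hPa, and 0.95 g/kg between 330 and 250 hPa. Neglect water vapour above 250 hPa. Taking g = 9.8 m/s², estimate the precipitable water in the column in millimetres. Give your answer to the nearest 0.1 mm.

PW ≈ 37.5 mm

Precipitable water is the column-integrated vapour mass per unit area: PW = (1/g) Σ q̄ Δp, with q in kg/kg and Δp in Pa (1 kg/m² of water = 1 mm).
Layer 1020–670 hPa: Δp = 350 hPa = 35000 Pa, q̄ = 0.0079 kg/kg → 0.0079 × 35000 / 9.8 = 28.21 mm
Layer 670–540 hPa: Δp = 130 hPa = 13000 Pa, q̄ = 0.0027 kg/kg → 0.0027 × 13000 / 9.8 = 3.58 mm
Layer 540–400 hPa: Δp = 140 hPa = 14000 Pa, q̄ = 0.0026 kg/kg → 0.0026 × 14000 / 9.8 = 3.71 mm
Layer 400–330 hPa: Δp = 70 hPa = 7000 Pa, q̄ = 0.0017 kg/kg → 0.0017 × 7000 / 9.8 = 1.21 mm
Layer 330–250 hPa: Δp = 80 hPa = 8000 Pa, q̄ = 0.00095 kg/kg → 0.00095 × 8000 / 9.8 = 0.78 mm
PW = 28.21 + 3.58 + 3.71 + 1.21 + 0.78 = 37.49 ≈ 37.5 mm.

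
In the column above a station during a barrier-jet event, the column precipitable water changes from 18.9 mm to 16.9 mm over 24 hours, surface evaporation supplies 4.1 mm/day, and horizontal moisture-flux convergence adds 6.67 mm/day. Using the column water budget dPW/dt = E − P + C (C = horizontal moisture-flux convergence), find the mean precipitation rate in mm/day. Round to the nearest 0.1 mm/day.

dPW/dt = (16.9 − 18.9) mm / (24/24 day) = -2.000 mm/day.
P = E + C − dPW/dt = 4.1 + (6.67) − (-2.000) = 12.8 mm/day.

P ≈ 12.8 mm/day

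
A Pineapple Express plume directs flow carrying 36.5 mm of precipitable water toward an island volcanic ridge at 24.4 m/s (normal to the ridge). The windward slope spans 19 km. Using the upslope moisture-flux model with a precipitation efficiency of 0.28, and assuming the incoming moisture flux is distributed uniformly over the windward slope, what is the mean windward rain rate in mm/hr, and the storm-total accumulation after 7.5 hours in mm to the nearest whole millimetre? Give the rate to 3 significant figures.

R ≈ 47.2 mm/hr; total ≈ 354 mm

Incoming column moisture flux per unit ridge length: F = V × PW = 24.4 × 36.5 = 890.6 mm·m/s.
Spread over the 19 km slope with efficiency ε = 0.28: R = ε·F/W = 0.28 × 890.6 / 19000 m = 1.312e-02 mm/s.
R = 1.312e-02 × 3600 = 47.2 mm/hr.
Over 7.5 h: total = 47.2 × 7.5 = 354 mm.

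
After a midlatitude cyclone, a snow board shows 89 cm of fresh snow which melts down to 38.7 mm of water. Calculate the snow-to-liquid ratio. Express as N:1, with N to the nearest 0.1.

ratio ≈ 23.0

Ratio = snow depth / SWE = 890 mm / 38.7 mm = 23.0, i.e. 23.0:1.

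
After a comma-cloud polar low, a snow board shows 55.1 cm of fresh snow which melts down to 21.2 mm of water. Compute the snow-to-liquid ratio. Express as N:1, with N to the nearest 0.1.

Ratio = snow depth / SWE = 551 mm / 21.2 mm = 26.0, i.e. 26.0:1.

ratio ≈ 26.0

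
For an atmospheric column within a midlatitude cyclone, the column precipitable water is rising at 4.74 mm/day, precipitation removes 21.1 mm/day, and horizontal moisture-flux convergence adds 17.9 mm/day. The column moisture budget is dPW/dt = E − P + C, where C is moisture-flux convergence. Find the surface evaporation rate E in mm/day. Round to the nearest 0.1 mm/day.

E ≈ 7.9 mm/day

dPW/dt = +4.74 mm/day.
E = dPW/dt + P − C = (+4.74) + 21.1 − (17.9) = 7.9 mm/day.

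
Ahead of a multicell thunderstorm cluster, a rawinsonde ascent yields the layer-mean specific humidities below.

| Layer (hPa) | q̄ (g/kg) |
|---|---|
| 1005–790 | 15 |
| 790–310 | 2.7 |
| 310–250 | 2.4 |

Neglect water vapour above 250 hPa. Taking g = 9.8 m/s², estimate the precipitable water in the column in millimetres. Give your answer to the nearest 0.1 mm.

PW ≈ 47.6 mm

Precipitable water is the column-integrated vapour mass per unit area: PW = (1/g) Σ q̄ Δp, with q in kg/kg and Δp in Pa (1 kg/m² of water = 1 mm).
Layer 1005–790 hPa: Δp = 215 hPa = 21500 Pa, q̄ = 0.015 kg/kg → 0.015 × 21500 / 9.8 = 32.91 mm
Layer 790–310 hPa: Δp = 480 hPa = 48000 Pa, q̄ = 0.0027 kg/kg → 0.0027 × 48000 / 9.8 = 13.22 mm
Layer 310–250 hPa: Δp = 60 hPa = 6000 Pa, q̄ = 0.0024 kg/kg → 0.0024 × 6000 / 9.8 = 1.47 mm
PW = 32.91 + 13.22 + 1.47 = 47.60 ≈ 47.6 mm.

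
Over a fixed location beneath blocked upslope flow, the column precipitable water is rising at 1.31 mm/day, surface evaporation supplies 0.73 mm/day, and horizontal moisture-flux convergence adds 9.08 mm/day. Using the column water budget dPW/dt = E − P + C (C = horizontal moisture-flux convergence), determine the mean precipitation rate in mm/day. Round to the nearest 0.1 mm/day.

P ≈ 8.5 mm/day

dPW/dt = +1.31 mm/day.
P = E + C − dPW/dt = 0.73 + (9.08) − (+1.31) = 8.5 mm/day.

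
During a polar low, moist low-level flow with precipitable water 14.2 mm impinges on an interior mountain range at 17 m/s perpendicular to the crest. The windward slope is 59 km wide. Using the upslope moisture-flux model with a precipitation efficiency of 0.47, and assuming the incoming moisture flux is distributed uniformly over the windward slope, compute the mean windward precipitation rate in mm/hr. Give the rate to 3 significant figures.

Incoming column moisture flux per unit ridge length: F = V × PW = 17 × 14.2 = 241.4 mm·m/s.
Spread over the 59 km slope with efficiency ε = 0.47: R = ε·F/W = 0.47 × 241.4 / 59000 m = 1.923e-03 mm/s.
R = 1.923e-03 × 3600 = 6.92 mm/hr.

R ≈ 6.92 mm/hr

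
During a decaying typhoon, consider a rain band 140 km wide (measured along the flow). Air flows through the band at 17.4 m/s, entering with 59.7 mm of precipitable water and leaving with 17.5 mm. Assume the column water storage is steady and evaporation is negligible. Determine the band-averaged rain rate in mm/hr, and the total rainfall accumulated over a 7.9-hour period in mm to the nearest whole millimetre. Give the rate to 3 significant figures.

Column moisture flux per unit crosswind length is F = V × PW.
Inflow: F_in = 17.4 × 59.7 = 1038.78 mm·m/s
Outflow: F_out = 17.4 × 17.5 = 304.5 mm·m/s
Steady-state rate R = (F_in − F_out)/L = (1038.78 − 304.5) / 140000 m = 5.245e-03 mm/s.
R = 5.245e-03 × 3600 = 18.9 mm/hr.
Over 7.9 h: total = 18.9 × 7.9 = 149.31 ≈ 149 mm.

R ≈ 18.9 mm/hr; total ≈ 149 mm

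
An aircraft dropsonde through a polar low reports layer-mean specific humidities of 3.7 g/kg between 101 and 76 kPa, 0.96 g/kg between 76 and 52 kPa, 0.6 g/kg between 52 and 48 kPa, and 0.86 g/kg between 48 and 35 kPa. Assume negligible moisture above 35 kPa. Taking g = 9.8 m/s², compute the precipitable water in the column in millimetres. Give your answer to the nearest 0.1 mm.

PW ≈ 13.2 mm

Precipitable water is the column-integrated vapour mass per unit area: PW = (1/g) Σ q̄ Δp, with q in kg/kg and Δp in Pa (1 kg/m² of water = 1 mm).
Layer 101–76 kPa: Δp = 250 hPa = 25000 Pa, q̄ = 0.0037 kg/kg → 0.0037 × 25000 / 9.8 = 9.44 mm
Layer 76–52 kPa: Δp = 240 hPa = 24000 Pa, q̄ = 0.00096 kg/kg → 0.00096 × 24000 / 9.8 = 2.35 mm
Layer 52–48 kPa: Δp = 40 hPa = 4000 Pa, q̄ = 0.0006 kg/kg → 0.0006 × 4000 / 9.8 = 0.24 mm
Layer 48–35 kPa: Δp = 130 hPa = 13000 Pa, q̄ = 0.00086 kg/kg → 0.00086 × 13000 / 9.8 = 1.14 mm
PW = 9.44 + 2.35 + 0.24 + 1.14 = 13.17 ≈ 13.2 mm.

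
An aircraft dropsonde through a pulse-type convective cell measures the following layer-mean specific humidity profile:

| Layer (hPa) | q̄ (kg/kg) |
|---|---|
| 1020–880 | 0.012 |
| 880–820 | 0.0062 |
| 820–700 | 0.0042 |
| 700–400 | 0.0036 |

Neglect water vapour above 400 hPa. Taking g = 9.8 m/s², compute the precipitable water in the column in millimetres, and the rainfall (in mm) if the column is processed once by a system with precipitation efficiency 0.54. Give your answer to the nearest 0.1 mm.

Precipitable water is the column-integrated vapour mass per unit area: PW = (1/g) Σ q̄ Δp, with q in kg/kg and Δp in Pa (1 kg/m² of water = 1 mm).
Layer 1020–880 hPa: Δp = 140 hPa = 14000 Pa, q̄ = 0.012 kg/kg → 0.012 × 14000 / 9.8 = 17.14 mm
Layer 880–820 hPa: Δp = 60 hPa = 6000 Pa, q̄ = 0.0062 kg/kg → 0.0062 × 6000 / 9.8 = 3.80 mm
Layer 820–700 hPa: Δp = 120 hPa = 12000 Pa, q̄ = 0.0042 kg/kg → 0.0042 × 12000 / 9.8 = 5.14 mm
Layer 700–400 hPa: Δp = 300 hPa = 30000 Pa, q̄ = 0.0036 kg/kg → 0.0036 × 30000 / 9.8 = 11.02 mm
PW = 17.14 + 3.80 + 5.14 + 11.02 = 37.10 ≈ 37.1 mm.
Rainfall = ε × PW = 0.54 × 37.1 = 20.0 mm.

PW ≈ 37.1 mm; rainfall ≈ 20.0 mm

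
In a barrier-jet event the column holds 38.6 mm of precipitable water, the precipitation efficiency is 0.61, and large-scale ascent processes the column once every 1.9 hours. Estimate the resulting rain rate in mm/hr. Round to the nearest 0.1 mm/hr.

R ≈ 12.4 mm/hr

Each overturning extracts ε × PW = 0.61 × 38.6 = 23.546 mm.
Rate = ε·PW / τ = 23.546 / 1.9 h = 12.4 mm/hr.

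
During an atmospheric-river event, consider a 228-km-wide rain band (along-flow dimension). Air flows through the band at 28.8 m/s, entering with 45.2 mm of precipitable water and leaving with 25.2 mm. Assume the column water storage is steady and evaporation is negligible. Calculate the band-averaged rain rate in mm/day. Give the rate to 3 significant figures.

Column moisture flux per unit crosswind length is F = V × PW.
Inflow: F_in = 28.8 × 45.2 = 1301.76 mm·m/s
Outflow: F_out = 28.8 × 25.2 = 725.76 mm·m/s
Steady-state rate R = (F_in − F_out)/L = (1301.76 − 725.76) / 228000 m = 2.526e-03 mm/s.
R = 2.526e-03 × 3600 × 24 = 218 mm/day.

R ≈ 218 mm/day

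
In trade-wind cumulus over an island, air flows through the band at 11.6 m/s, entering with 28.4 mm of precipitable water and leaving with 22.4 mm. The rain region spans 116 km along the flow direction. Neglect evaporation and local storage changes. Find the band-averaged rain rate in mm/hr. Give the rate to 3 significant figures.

Column moisture flux per unit crosswind length is F = V × PW.
Inflow: F_in = 11.6 × 28.4 = 329.44 mm·m/s
Outflow: F_out = 11.6 × 22.4 = 259.84 mm·m/s
Steady-state rate R = (F_in − F_out)/L = (329.44 − 259.84) / 116000 m = 6.000e-04 mm/s.
R = 6.000e-04 × 3600 = 2.16 mm/hr.

R ≈ 2.16 mm/hr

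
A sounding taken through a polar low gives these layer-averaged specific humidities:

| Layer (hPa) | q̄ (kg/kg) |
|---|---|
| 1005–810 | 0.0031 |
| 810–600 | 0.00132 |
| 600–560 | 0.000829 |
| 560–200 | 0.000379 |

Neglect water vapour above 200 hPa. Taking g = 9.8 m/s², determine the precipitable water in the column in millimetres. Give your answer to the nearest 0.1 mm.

Precipitable water is the column-integrated vapour mass per unit area: PW = (1/g) Σ q̄ Δp, with q in kg/kg and Δp in Pa (1 kg/m² of water = 1 mm).
Layer 1005–810 hPa: Δp = 195 hPa = 19500 Pa, q̄ = 0.0031 kg/kg → 0.0031 × 19500 / 9.8 = 6.17 mm
Layer 810–600 hPa: Δp = 210 hPa = 21000 Pa, q̄ = 0.00132 kg/kg → 0.00132 × 21000 / 9.8 = 2.83 mm
Layer 600–560 hPa: Δp = 40 hPa = 4000 Pa, q̄ = 0.000829 kg/kg → 0.000829 × 4000 / 9.8 = 0.34 mm
Layer 560–200 hPa: Δp = 360 hPa = 36000 Pa, q̄ = 0.000379 kg/kg → 0.000379 × 36000 / 9.8 = 1.39 mm
PW = 6.17 + 2.83 + 0.34 + 1.39 = 10.73 ≈ 10.7 mm.

PW ≈ 10.7 mm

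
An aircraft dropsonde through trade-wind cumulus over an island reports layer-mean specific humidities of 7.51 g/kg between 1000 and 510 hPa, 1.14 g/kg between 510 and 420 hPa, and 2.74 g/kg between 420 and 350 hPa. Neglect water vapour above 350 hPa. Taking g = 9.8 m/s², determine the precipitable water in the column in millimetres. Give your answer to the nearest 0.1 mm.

Precipitable water is the column-integrated vapour mass per unit area: PW = (1/g) Σ q̄ Δp, with q in kg/kg and Δp in Pa (1 kg/m² of water = 1 mm).
Layer 1000–510 hPa: Δp = 490 hPa = 49000 Pa, q̄ = 0.00751 kg/kg → 0.00751 × 49000 / 9.8 = 37.55 mm
Layer 510–420 hPa: Δp = 90 hPa = 9000 Pa, q̄ = 0.00114 kg/kg → 0.00114 × 9000 / 9.8 = 1.05 mm
Layer 420–350 hPa: Δp = 70 hPa = 7000 Pa, q̄ = 0.00274 kg/kg → 0.00274 × 7000 / 9.8 = 1.96 mm
PW = 37.55 + 1.05 + 1.96 = 40.56 ≈ 40.6 mm.

PW ≈ 40.6 mm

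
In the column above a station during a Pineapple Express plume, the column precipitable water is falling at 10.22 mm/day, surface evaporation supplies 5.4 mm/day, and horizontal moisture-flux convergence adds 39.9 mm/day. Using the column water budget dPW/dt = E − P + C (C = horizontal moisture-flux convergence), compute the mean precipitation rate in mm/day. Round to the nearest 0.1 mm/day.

dPW/dt = -10.22 mm/day.
P = E + C − dPW/dt = 5.4 + (39.9) − (-10.22) = 55.5 mm/day.

P ≈ 55.5 mm/day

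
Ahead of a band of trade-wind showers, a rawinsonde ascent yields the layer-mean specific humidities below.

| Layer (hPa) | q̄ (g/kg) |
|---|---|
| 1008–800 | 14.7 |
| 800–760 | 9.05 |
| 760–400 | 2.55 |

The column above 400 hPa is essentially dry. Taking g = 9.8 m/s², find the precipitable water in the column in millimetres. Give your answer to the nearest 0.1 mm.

Precipitable water is the column-integrated vapour mass per unit area: PW = (1/g) Σ q̄ Δp, with q in kg/kg and Δp in Pa (1 kg/m² of water = 1 mm).
Layer 1008–800 hPa: Δp = 208 hPa = 20800 Pa, q̄ = 0.0147 kg/kg → 0.0147 × 20800 / 9.8 = 31.20 mm
Layer 800–760 hPa: Δp = 40 hPa = 4000 Pa, q̄ = 0.00905 kg/kg → 0.00905 × 4000 / 9.8 = 3.69 mm
Layer 760–400 hPa: Δp = 360 hPa = 36000 Pa, q̄ = 0.00255 kg/kg → 0.00255 × 36000 / 9.8 = 9.37 mm
PW = 31.20 + 3.69 + 9.37 = 44.26 ≈ 44.3 mm.

PW ≈ 44.3 mm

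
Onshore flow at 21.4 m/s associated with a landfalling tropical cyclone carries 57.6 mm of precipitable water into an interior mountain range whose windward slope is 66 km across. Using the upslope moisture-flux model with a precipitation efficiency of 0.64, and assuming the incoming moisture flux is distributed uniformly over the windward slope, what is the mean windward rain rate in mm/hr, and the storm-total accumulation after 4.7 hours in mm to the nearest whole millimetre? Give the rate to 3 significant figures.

Incoming column moisture flux per unit ridge length: F = V × PW = 21.4 × 57.6 = 1232.64 mm·m/s.
Spread over the 66 km slope with efficiency ε = 0.64: R = ε·F/W = 0.64 × 1232.64 / 66000 m = 1.195e-02 mm/s.
R = 1.195e-02 × 3600 = 43.0 mm/hr.
Over 4.7 h: total = 43.0 × 4.7 = 202.1 ≈ 202 mm.

R ≈ 43.0 mm/hr; total ≈ 202 mm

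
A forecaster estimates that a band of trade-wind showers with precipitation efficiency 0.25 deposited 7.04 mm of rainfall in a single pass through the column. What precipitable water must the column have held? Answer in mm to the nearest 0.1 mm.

PW ≈ 28.2 mm

PW = rainfall / ε = 7.04 / 0.25 = 28.2 mm.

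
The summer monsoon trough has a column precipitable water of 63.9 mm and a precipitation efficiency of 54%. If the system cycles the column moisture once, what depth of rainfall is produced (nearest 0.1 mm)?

Rainfall = ε × PW = 0.54 × 63.9 = 34.5 mm.

rainfall ≈ 34.5 mm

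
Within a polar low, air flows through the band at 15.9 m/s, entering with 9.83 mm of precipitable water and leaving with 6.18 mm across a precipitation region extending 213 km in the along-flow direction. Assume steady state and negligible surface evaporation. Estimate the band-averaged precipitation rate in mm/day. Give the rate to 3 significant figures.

R ≈ 23.5 mm/day

Column moisture flux per unit crosswind length is F = V × PW.
Inflow: F_in = 15.9 × 9.83 = 156.297 mm·m/s
Outflow: F_out = 15.9 × 6.18 = 98.262 mm·m/s
Steady-state rate R = (F_in − F_out)/L = (156.297 − 98.262) / 213000 m = 2.725e-04 mm/s.
R = 2.725e-04 × 3600 × 24 = 23.5 mm/day.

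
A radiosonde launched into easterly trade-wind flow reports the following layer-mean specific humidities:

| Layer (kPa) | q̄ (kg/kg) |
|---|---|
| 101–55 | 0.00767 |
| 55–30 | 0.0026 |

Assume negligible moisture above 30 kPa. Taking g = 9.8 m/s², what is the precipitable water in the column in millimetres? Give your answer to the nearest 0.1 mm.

PW ≈ 42.6 mm

Precipitable water is the column-integrated vapour mass per unit area: PW = (1/g) Σ q̄ Δp, with q in kg/kg and Δp in Pa (1 kg/m² of water = 1 mm).
Layer 101–55 kPa: Δp = 460 hPa = 46000 Pa, q̄ = 0.00767 kg/kg → 0.00767 × 46000 / 9.8 = 36.00 mm
Layer 55–30 kPa: Δp = 250 hPa = 25000 Pa, q̄ = 0.0026 kg/kg → 0.0026 × 25000 / 9.8 = 6.63 mm
PW = 36.00 + 6.63 = 42.63 ≈ 42.6 mm.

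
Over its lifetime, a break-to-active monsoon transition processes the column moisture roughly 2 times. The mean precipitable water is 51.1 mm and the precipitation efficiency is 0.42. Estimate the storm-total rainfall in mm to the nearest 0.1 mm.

rainfall ≈ 42.9 mm

Each cycle deposits ε × PW = 0.42 × 51.1 = 21.462 mm.
Over 2 cycles: 2 × 21.462 = 42.9 mm.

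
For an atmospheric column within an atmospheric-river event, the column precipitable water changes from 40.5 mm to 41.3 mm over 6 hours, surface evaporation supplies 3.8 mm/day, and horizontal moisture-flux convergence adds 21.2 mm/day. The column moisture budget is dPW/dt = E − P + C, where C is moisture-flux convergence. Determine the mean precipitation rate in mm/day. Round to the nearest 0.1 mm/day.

P ≈ 21.8 mm/day

dPW/dt = (41.3 − 40.5) mm / (6/24 day) = +3.200 mm/day.
P = E + C − dPW/dt = 3.8 + (21.2) − (+3.200) = 21.8 mm/day.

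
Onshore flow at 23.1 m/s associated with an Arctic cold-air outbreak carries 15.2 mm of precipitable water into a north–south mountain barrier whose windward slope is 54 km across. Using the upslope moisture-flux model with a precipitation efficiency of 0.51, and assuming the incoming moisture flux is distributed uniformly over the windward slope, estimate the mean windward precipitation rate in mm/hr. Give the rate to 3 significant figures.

R ≈ 11.9 mm/hr

Incoming column moisture flux per unit ridge length: F = V × PW = 23.1 × 15.2 = 351.12 mm·m/s.
Spread over the 54 km slope with efficiency ε = 0.51: R = ε·F/W = 0.51 × 351.12 / 54000 m = 3.316e-03 mm/s.
R = 3.316e-03 × 3600 = 11.9 mm/hr.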